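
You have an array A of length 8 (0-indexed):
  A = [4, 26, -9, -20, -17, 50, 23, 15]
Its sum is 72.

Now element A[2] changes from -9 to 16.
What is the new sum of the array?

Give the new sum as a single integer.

Answer: 97

Derivation:
Old value at index 2: -9
New value at index 2: 16
Delta = 16 - -9 = 25
New sum = old_sum + delta = 72 + (25) = 97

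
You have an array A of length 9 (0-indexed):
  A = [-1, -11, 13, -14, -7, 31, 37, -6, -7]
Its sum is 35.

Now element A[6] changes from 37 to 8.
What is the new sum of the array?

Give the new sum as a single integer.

Answer: 6

Derivation:
Old value at index 6: 37
New value at index 6: 8
Delta = 8 - 37 = -29
New sum = old_sum + delta = 35 + (-29) = 6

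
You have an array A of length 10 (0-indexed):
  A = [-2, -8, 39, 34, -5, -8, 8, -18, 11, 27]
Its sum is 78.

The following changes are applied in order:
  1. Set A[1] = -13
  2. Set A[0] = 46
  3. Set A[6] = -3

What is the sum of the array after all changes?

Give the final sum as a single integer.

Answer: 110

Derivation:
Initial sum: 78
Change 1: A[1] -8 -> -13, delta = -5, sum = 73
Change 2: A[0] -2 -> 46, delta = 48, sum = 121
Change 3: A[6] 8 -> -3, delta = -11, sum = 110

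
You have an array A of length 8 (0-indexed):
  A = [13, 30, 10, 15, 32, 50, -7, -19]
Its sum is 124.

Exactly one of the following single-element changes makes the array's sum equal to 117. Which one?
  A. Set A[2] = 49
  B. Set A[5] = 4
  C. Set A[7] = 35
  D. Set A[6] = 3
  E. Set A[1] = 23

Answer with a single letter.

Option A: A[2] 10->49, delta=39, new_sum=124+(39)=163
Option B: A[5] 50->4, delta=-46, new_sum=124+(-46)=78
Option C: A[7] -19->35, delta=54, new_sum=124+(54)=178
Option D: A[6] -7->3, delta=10, new_sum=124+(10)=134
Option E: A[1] 30->23, delta=-7, new_sum=124+(-7)=117 <-- matches target

Answer: E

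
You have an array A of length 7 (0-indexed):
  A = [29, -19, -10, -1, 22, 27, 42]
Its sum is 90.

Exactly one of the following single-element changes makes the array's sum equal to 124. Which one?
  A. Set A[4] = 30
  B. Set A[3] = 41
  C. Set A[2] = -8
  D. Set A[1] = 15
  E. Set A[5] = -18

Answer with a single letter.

Answer: D

Derivation:
Option A: A[4] 22->30, delta=8, new_sum=90+(8)=98
Option B: A[3] -1->41, delta=42, new_sum=90+(42)=132
Option C: A[2] -10->-8, delta=2, new_sum=90+(2)=92
Option D: A[1] -19->15, delta=34, new_sum=90+(34)=124 <-- matches target
Option E: A[5] 27->-18, delta=-45, new_sum=90+(-45)=45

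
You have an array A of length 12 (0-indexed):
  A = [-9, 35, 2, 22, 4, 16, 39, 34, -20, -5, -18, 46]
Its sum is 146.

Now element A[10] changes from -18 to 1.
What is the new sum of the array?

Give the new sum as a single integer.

Old value at index 10: -18
New value at index 10: 1
Delta = 1 - -18 = 19
New sum = old_sum + delta = 146 + (19) = 165

Answer: 165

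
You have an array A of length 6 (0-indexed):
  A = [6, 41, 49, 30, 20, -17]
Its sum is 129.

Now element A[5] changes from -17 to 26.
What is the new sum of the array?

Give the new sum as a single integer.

Answer: 172

Derivation:
Old value at index 5: -17
New value at index 5: 26
Delta = 26 - -17 = 43
New sum = old_sum + delta = 129 + (43) = 172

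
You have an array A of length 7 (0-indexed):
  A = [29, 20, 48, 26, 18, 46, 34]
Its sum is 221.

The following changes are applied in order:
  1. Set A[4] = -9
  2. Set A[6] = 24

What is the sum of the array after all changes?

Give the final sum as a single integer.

Answer: 184

Derivation:
Initial sum: 221
Change 1: A[4] 18 -> -9, delta = -27, sum = 194
Change 2: A[6] 34 -> 24, delta = -10, sum = 184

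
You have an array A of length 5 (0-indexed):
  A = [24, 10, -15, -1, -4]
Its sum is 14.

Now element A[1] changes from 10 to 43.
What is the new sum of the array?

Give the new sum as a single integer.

Answer: 47

Derivation:
Old value at index 1: 10
New value at index 1: 43
Delta = 43 - 10 = 33
New sum = old_sum + delta = 14 + (33) = 47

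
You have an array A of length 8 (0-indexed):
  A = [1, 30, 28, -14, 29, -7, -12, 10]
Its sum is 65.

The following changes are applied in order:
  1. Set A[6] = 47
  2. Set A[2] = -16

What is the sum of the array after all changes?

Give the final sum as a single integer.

Initial sum: 65
Change 1: A[6] -12 -> 47, delta = 59, sum = 124
Change 2: A[2] 28 -> -16, delta = -44, sum = 80

Answer: 80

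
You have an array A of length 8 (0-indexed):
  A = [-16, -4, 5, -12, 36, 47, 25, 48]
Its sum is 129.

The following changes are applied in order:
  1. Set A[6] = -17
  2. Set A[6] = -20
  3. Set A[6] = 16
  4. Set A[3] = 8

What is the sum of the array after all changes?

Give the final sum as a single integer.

Answer: 140

Derivation:
Initial sum: 129
Change 1: A[6] 25 -> -17, delta = -42, sum = 87
Change 2: A[6] -17 -> -20, delta = -3, sum = 84
Change 3: A[6] -20 -> 16, delta = 36, sum = 120
Change 4: A[3] -12 -> 8, delta = 20, sum = 140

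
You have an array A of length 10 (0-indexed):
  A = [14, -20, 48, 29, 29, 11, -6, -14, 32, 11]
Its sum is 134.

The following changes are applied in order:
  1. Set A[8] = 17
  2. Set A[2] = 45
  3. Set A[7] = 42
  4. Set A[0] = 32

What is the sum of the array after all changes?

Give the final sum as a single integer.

Initial sum: 134
Change 1: A[8] 32 -> 17, delta = -15, sum = 119
Change 2: A[2] 48 -> 45, delta = -3, sum = 116
Change 3: A[7] -14 -> 42, delta = 56, sum = 172
Change 4: A[0] 14 -> 32, delta = 18, sum = 190

Answer: 190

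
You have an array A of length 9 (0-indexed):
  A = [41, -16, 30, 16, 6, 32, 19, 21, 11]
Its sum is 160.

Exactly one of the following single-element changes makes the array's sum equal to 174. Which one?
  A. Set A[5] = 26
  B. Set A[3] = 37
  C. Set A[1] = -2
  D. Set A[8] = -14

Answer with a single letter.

Option A: A[5] 32->26, delta=-6, new_sum=160+(-6)=154
Option B: A[3] 16->37, delta=21, new_sum=160+(21)=181
Option C: A[1] -16->-2, delta=14, new_sum=160+(14)=174 <-- matches target
Option D: A[8] 11->-14, delta=-25, new_sum=160+(-25)=135

Answer: C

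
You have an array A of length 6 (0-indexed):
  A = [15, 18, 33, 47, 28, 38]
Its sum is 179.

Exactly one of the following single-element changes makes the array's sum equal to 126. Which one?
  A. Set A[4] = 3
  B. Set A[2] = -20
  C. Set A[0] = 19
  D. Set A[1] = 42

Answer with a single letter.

Option A: A[4] 28->3, delta=-25, new_sum=179+(-25)=154
Option B: A[2] 33->-20, delta=-53, new_sum=179+(-53)=126 <-- matches target
Option C: A[0] 15->19, delta=4, new_sum=179+(4)=183
Option D: A[1] 18->42, delta=24, new_sum=179+(24)=203

Answer: B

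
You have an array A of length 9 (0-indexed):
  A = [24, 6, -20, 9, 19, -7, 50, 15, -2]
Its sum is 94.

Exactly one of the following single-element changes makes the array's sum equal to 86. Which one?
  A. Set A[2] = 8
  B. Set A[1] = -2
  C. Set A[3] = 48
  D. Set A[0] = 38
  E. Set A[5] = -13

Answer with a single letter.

Option A: A[2] -20->8, delta=28, new_sum=94+(28)=122
Option B: A[1] 6->-2, delta=-8, new_sum=94+(-8)=86 <-- matches target
Option C: A[3] 9->48, delta=39, new_sum=94+(39)=133
Option D: A[0] 24->38, delta=14, new_sum=94+(14)=108
Option E: A[5] -7->-13, delta=-6, new_sum=94+(-6)=88

Answer: B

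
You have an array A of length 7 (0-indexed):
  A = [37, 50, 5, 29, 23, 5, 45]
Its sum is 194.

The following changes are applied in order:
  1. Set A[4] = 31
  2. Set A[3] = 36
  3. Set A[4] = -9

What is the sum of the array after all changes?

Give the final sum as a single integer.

Initial sum: 194
Change 1: A[4] 23 -> 31, delta = 8, sum = 202
Change 2: A[3] 29 -> 36, delta = 7, sum = 209
Change 3: A[4] 31 -> -9, delta = -40, sum = 169

Answer: 169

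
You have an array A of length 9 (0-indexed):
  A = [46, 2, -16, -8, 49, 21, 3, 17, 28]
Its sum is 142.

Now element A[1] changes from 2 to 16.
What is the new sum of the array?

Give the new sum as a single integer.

Answer: 156

Derivation:
Old value at index 1: 2
New value at index 1: 16
Delta = 16 - 2 = 14
New sum = old_sum + delta = 142 + (14) = 156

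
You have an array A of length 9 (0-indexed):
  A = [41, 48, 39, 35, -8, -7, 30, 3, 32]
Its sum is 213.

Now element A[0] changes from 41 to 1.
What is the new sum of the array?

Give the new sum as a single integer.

Answer: 173

Derivation:
Old value at index 0: 41
New value at index 0: 1
Delta = 1 - 41 = -40
New sum = old_sum + delta = 213 + (-40) = 173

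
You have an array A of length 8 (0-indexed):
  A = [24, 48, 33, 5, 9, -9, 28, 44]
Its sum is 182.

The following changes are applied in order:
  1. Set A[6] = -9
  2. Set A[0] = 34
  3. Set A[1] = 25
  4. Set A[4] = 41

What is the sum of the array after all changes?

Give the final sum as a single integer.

Initial sum: 182
Change 1: A[6] 28 -> -9, delta = -37, sum = 145
Change 2: A[0] 24 -> 34, delta = 10, sum = 155
Change 3: A[1] 48 -> 25, delta = -23, sum = 132
Change 4: A[4] 9 -> 41, delta = 32, sum = 164

Answer: 164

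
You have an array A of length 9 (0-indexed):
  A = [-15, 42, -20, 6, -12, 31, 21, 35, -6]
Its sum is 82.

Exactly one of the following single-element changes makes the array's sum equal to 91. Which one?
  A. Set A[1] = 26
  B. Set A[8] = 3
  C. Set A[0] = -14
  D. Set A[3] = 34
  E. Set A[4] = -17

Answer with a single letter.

Answer: B

Derivation:
Option A: A[1] 42->26, delta=-16, new_sum=82+(-16)=66
Option B: A[8] -6->3, delta=9, new_sum=82+(9)=91 <-- matches target
Option C: A[0] -15->-14, delta=1, new_sum=82+(1)=83
Option D: A[3] 6->34, delta=28, new_sum=82+(28)=110
Option E: A[4] -12->-17, delta=-5, new_sum=82+(-5)=77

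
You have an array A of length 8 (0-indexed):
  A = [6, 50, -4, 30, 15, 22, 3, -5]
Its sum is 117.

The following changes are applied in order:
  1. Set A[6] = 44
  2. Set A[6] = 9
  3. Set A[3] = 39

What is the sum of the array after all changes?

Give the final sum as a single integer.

Answer: 132

Derivation:
Initial sum: 117
Change 1: A[6] 3 -> 44, delta = 41, sum = 158
Change 2: A[6] 44 -> 9, delta = -35, sum = 123
Change 3: A[3] 30 -> 39, delta = 9, sum = 132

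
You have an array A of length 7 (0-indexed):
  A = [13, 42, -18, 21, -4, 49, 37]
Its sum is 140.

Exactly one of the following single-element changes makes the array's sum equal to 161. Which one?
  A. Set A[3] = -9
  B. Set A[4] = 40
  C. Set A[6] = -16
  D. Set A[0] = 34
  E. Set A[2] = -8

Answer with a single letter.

Answer: D

Derivation:
Option A: A[3] 21->-9, delta=-30, new_sum=140+(-30)=110
Option B: A[4] -4->40, delta=44, new_sum=140+(44)=184
Option C: A[6] 37->-16, delta=-53, new_sum=140+(-53)=87
Option D: A[0] 13->34, delta=21, new_sum=140+(21)=161 <-- matches target
Option E: A[2] -18->-8, delta=10, new_sum=140+(10)=150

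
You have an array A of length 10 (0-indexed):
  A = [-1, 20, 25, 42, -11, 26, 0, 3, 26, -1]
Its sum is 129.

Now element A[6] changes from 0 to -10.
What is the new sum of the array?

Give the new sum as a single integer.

Old value at index 6: 0
New value at index 6: -10
Delta = -10 - 0 = -10
New sum = old_sum + delta = 129 + (-10) = 119

Answer: 119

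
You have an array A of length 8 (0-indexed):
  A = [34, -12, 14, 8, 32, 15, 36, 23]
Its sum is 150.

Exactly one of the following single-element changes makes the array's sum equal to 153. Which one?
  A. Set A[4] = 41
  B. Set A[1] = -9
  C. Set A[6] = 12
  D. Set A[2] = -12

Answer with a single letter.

Option A: A[4] 32->41, delta=9, new_sum=150+(9)=159
Option B: A[1] -12->-9, delta=3, new_sum=150+(3)=153 <-- matches target
Option C: A[6] 36->12, delta=-24, new_sum=150+(-24)=126
Option D: A[2] 14->-12, delta=-26, new_sum=150+(-26)=124

Answer: B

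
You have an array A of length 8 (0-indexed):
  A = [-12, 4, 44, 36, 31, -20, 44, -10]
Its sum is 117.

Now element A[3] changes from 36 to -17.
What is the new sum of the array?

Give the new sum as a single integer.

Answer: 64

Derivation:
Old value at index 3: 36
New value at index 3: -17
Delta = -17 - 36 = -53
New sum = old_sum + delta = 117 + (-53) = 64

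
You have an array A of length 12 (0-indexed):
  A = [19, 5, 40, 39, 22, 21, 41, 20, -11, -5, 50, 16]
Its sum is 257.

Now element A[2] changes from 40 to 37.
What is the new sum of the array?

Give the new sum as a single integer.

Answer: 254

Derivation:
Old value at index 2: 40
New value at index 2: 37
Delta = 37 - 40 = -3
New sum = old_sum + delta = 257 + (-3) = 254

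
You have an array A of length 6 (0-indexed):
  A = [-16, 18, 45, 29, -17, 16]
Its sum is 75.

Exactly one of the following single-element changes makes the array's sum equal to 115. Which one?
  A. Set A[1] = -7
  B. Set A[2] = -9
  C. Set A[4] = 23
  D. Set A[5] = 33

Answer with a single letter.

Option A: A[1] 18->-7, delta=-25, new_sum=75+(-25)=50
Option B: A[2] 45->-9, delta=-54, new_sum=75+(-54)=21
Option C: A[4] -17->23, delta=40, new_sum=75+(40)=115 <-- matches target
Option D: A[5] 16->33, delta=17, new_sum=75+(17)=92

Answer: C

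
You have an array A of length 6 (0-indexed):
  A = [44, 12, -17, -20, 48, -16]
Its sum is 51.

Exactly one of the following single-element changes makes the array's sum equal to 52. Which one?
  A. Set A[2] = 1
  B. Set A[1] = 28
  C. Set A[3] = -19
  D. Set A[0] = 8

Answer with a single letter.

Answer: C

Derivation:
Option A: A[2] -17->1, delta=18, new_sum=51+(18)=69
Option B: A[1] 12->28, delta=16, new_sum=51+(16)=67
Option C: A[3] -20->-19, delta=1, new_sum=51+(1)=52 <-- matches target
Option D: A[0] 44->8, delta=-36, new_sum=51+(-36)=15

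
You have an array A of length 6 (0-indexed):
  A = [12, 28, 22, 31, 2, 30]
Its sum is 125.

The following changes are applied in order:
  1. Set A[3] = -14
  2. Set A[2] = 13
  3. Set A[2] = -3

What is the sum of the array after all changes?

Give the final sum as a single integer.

Answer: 55

Derivation:
Initial sum: 125
Change 1: A[3] 31 -> -14, delta = -45, sum = 80
Change 2: A[2] 22 -> 13, delta = -9, sum = 71
Change 3: A[2] 13 -> -3, delta = -16, sum = 55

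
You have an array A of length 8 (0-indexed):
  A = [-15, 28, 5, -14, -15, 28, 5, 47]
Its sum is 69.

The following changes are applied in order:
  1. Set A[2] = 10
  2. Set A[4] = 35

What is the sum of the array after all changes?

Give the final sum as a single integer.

Answer: 124

Derivation:
Initial sum: 69
Change 1: A[2] 5 -> 10, delta = 5, sum = 74
Change 2: A[4] -15 -> 35, delta = 50, sum = 124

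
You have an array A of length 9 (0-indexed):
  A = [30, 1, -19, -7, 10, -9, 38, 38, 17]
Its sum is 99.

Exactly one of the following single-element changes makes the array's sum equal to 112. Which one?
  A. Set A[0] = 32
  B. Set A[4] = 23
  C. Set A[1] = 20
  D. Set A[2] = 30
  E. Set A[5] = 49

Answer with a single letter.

Option A: A[0] 30->32, delta=2, new_sum=99+(2)=101
Option B: A[4] 10->23, delta=13, new_sum=99+(13)=112 <-- matches target
Option C: A[1] 1->20, delta=19, new_sum=99+(19)=118
Option D: A[2] -19->30, delta=49, new_sum=99+(49)=148
Option E: A[5] -9->49, delta=58, new_sum=99+(58)=157

Answer: B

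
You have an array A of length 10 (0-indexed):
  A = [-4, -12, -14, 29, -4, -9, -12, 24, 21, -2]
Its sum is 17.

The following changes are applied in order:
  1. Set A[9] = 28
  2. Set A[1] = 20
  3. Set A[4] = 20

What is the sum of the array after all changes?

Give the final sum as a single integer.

Initial sum: 17
Change 1: A[9] -2 -> 28, delta = 30, sum = 47
Change 2: A[1] -12 -> 20, delta = 32, sum = 79
Change 3: A[4] -4 -> 20, delta = 24, sum = 103

Answer: 103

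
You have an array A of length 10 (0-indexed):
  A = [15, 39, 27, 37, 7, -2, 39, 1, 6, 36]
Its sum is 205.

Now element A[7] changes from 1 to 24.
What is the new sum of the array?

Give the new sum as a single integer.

Answer: 228

Derivation:
Old value at index 7: 1
New value at index 7: 24
Delta = 24 - 1 = 23
New sum = old_sum + delta = 205 + (23) = 228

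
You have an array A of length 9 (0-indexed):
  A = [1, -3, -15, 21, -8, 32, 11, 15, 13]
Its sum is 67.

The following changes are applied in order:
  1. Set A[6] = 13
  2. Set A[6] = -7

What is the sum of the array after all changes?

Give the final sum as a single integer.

Initial sum: 67
Change 1: A[6] 11 -> 13, delta = 2, sum = 69
Change 2: A[6] 13 -> -7, delta = -20, sum = 49

Answer: 49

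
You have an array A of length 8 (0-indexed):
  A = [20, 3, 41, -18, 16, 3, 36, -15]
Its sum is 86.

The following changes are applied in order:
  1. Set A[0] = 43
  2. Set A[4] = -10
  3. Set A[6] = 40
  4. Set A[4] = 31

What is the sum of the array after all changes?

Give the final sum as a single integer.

Answer: 128

Derivation:
Initial sum: 86
Change 1: A[0] 20 -> 43, delta = 23, sum = 109
Change 2: A[4] 16 -> -10, delta = -26, sum = 83
Change 3: A[6] 36 -> 40, delta = 4, sum = 87
Change 4: A[4] -10 -> 31, delta = 41, sum = 128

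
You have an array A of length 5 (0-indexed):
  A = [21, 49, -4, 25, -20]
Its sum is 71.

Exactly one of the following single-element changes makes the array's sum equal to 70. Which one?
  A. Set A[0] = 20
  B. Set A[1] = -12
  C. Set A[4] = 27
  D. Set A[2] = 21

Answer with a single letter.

Answer: A

Derivation:
Option A: A[0] 21->20, delta=-1, new_sum=71+(-1)=70 <-- matches target
Option B: A[1] 49->-12, delta=-61, new_sum=71+(-61)=10
Option C: A[4] -20->27, delta=47, new_sum=71+(47)=118
Option D: A[2] -4->21, delta=25, new_sum=71+(25)=96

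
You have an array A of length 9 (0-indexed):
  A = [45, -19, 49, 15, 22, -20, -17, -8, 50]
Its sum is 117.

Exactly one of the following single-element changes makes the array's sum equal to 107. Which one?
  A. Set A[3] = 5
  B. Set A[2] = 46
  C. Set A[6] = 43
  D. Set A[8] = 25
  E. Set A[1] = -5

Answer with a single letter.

Option A: A[3] 15->5, delta=-10, new_sum=117+(-10)=107 <-- matches target
Option B: A[2] 49->46, delta=-3, new_sum=117+(-3)=114
Option C: A[6] -17->43, delta=60, new_sum=117+(60)=177
Option D: A[8] 50->25, delta=-25, new_sum=117+(-25)=92
Option E: A[1] -19->-5, delta=14, new_sum=117+(14)=131

Answer: A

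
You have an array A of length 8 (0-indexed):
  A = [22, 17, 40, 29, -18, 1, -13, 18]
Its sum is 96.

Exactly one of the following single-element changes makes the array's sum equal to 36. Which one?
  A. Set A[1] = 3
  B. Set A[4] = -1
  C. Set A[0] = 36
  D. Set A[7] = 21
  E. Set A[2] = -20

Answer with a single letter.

Option A: A[1] 17->3, delta=-14, new_sum=96+(-14)=82
Option B: A[4] -18->-1, delta=17, new_sum=96+(17)=113
Option C: A[0] 22->36, delta=14, new_sum=96+(14)=110
Option D: A[7] 18->21, delta=3, new_sum=96+(3)=99
Option E: A[2] 40->-20, delta=-60, new_sum=96+(-60)=36 <-- matches target

Answer: E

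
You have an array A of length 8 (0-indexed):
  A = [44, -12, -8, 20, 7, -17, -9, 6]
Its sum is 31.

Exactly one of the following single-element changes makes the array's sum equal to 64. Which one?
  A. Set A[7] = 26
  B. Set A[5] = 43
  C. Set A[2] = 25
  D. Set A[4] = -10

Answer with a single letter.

Answer: C

Derivation:
Option A: A[7] 6->26, delta=20, new_sum=31+(20)=51
Option B: A[5] -17->43, delta=60, new_sum=31+(60)=91
Option C: A[2] -8->25, delta=33, new_sum=31+(33)=64 <-- matches target
Option D: A[4] 7->-10, delta=-17, new_sum=31+(-17)=14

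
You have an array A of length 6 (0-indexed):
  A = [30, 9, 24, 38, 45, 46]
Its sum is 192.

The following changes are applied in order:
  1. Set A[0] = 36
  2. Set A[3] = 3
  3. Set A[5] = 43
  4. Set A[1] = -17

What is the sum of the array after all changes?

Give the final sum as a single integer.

Initial sum: 192
Change 1: A[0] 30 -> 36, delta = 6, sum = 198
Change 2: A[3] 38 -> 3, delta = -35, sum = 163
Change 3: A[5] 46 -> 43, delta = -3, sum = 160
Change 4: A[1] 9 -> -17, delta = -26, sum = 134

Answer: 134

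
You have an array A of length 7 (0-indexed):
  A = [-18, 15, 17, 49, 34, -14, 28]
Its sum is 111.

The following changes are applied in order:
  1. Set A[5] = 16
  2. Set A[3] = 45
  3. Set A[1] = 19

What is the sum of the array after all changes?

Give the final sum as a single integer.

Answer: 141

Derivation:
Initial sum: 111
Change 1: A[5] -14 -> 16, delta = 30, sum = 141
Change 2: A[3] 49 -> 45, delta = -4, sum = 137
Change 3: A[1] 15 -> 19, delta = 4, sum = 141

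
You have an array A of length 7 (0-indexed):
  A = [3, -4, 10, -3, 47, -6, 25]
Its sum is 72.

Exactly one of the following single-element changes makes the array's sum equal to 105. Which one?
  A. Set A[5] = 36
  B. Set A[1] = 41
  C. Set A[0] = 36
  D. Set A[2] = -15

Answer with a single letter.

Answer: C

Derivation:
Option A: A[5] -6->36, delta=42, new_sum=72+(42)=114
Option B: A[1] -4->41, delta=45, new_sum=72+(45)=117
Option C: A[0] 3->36, delta=33, new_sum=72+(33)=105 <-- matches target
Option D: A[2] 10->-15, delta=-25, new_sum=72+(-25)=47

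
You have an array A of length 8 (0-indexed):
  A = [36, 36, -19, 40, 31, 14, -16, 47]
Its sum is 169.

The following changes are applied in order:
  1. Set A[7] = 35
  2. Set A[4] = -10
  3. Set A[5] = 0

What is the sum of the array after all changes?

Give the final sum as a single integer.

Answer: 102

Derivation:
Initial sum: 169
Change 1: A[7] 47 -> 35, delta = -12, sum = 157
Change 2: A[4] 31 -> -10, delta = -41, sum = 116
Change 3: A[5] 14 -> 0, delta = -14, sum = 102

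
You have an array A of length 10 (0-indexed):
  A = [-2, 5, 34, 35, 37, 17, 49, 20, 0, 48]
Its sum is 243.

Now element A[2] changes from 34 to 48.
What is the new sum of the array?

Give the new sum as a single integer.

Answer: 257

Derivation:
Old value at index 2: 34
New value at index 2: 48
Delta = 48 - 34 = 14
New sum = old_sum + delta = 243 + (14) = 257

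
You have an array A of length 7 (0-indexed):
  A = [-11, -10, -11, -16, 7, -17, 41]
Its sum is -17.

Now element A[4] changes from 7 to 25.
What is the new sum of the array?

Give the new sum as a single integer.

Answer: 1

Derivation:
Old value at index 4: 7
New value at index 4: 25
Delta = 25 - 7 = 18
New sum = old_sum + delta = -17 + (18) = 1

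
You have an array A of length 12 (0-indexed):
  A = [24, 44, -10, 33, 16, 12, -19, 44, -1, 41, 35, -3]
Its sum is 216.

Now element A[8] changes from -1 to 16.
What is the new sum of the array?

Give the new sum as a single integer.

Old value at index 8: -1
New value at index 8: 16
Delta = 16 - -1 = 17
New sum = old_sum + delta = 216 + (17) = 233

Answer: 233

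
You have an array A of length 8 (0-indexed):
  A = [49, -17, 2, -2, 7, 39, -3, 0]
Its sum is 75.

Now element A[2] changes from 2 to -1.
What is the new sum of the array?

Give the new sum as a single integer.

Answer: 72

Derivation:
Old value at index 2: 2
New value at index 2: -1
Delta = -1 - 2 = -3
New sum = old_sum + delta = 75 + (-3) = 72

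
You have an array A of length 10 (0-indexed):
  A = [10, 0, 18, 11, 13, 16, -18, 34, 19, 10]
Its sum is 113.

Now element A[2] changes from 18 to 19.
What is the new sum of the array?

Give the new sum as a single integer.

Answer: 114

Derivation:
Old value at index 2: 18
New value at index 2: 19
Delta = 19 - 18 = 1
New sum = old_sum + delta = 113 + (1) = 114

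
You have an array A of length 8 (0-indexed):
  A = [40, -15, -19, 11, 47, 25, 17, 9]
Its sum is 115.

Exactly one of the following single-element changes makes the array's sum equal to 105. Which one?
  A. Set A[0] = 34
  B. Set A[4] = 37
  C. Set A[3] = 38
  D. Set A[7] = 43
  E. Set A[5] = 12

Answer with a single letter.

Option A: A[0] 40->34, delta=-6, new_sum=115+(-6)=109
Option B: A[4] 47->37, delta=-10, new_sum=115+(-10)=105 <-- matches target
Option C: A[3] 11->38, delta=27, new_sum=115+(27)=142
Option D: A[7] 9->43, delta=34, new_sum=115+(34)=149
Option E: A[5] 25->12, delta=-13, new_sum=115+(-13)=102

Answer: B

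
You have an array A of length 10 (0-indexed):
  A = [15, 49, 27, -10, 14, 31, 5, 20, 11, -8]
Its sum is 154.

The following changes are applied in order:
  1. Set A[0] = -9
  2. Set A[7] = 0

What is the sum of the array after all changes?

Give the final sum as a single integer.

Answer: 110

Derivation:
Initial sum: 154
Change 1: A[0] 15 -> -9, delta = -24, sum = 130
Change 2: A[7] 20 -> 0, delta = -20, sum = 110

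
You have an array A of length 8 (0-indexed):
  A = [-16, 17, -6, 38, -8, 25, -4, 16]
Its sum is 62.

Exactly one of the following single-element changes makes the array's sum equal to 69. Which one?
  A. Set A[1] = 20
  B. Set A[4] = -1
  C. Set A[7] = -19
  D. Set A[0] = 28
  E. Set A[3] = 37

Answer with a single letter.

Option A: A[1] 17->20, delta=3, new_sum=62+(3)=65
Option B: A[4] -8->-1, delta=7, new_sum=62+(7)=69 <-- matches target
Option C: A[7] 16->-19, delta=-35, new_sum=62+(-35)=27
Option D: A[0] -16->28, delta=44, new_sum=62+(44)=106
Option E: A[3] 38->37, delta=-1, new_sum=62+(-1)=61

Answer: B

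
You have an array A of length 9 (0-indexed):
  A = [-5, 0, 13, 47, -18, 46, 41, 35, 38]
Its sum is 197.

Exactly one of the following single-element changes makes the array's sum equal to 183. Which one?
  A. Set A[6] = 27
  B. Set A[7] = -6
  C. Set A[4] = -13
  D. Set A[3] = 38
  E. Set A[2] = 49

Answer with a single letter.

Answer: A

Derivation:
Option A: A[6] 41->27, delta=-14, new_sum=197+(-14)=183 <-- matches target
Option B: A[7] 35->-6, delta=-41, new_sum=197+(-41)=156
Option C: A[4] -18->-13, delta=5, new_sum=197+(5)=202
Option D: A[3] 47->38, delta=-9, new_sum=197+(-9)=188
Option E: A[2] 13->49, delta=36, new_sum=197+(36)=233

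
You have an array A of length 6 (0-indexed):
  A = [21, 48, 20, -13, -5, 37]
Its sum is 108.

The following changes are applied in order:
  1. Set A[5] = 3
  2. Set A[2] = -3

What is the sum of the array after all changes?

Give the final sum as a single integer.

Initial sum: 108
Change 1: A[5] 37 -> 3, delta = -34, sum = 74
Change 2: A[2] 20 -> -3, delta = -23, sum = 51

Answer: 51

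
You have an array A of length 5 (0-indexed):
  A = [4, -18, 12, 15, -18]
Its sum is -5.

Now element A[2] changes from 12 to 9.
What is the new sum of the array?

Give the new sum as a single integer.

Old value at index 2: 12
New value at index 2: 9
Delta = 9 - 12 = -3
New sum = old_sum + delta = -5 + (-3) = -8

Answer: -8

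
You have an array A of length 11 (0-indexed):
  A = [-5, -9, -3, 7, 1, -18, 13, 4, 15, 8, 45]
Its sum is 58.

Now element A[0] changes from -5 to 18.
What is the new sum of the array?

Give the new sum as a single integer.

Old value at index 0: -5
New value at index 0: 18
Delta = 18 - -5 = 23
New sum = old_sum + delta = 58 + (23) = 81

Answer: 81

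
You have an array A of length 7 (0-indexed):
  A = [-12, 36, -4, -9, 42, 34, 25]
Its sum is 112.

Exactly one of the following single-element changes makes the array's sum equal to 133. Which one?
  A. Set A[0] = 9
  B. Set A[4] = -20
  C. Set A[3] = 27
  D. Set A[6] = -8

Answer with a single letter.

Option A: A[0] -12->9, delta=21, new_sum=112+(21)=133 <-- matches target
Option B: A[4] 42->-20, delta=-62, new_sum=112+(-62)=50
Option C: A[3] -9->27, delta=36, new_sum=112+(36)=148
Option D: A[6] 25->-8, delta=-33, new_sum=112+(-33)=79

Answer: A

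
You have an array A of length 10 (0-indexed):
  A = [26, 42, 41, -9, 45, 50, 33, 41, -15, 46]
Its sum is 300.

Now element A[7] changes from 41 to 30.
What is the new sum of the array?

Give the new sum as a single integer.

Old value at index 7: 41
New value at index 7: 30
Delta = 30 - 41 = -11
New sum = old_sum + delta = 300 + (-11) = 289

Answer: 289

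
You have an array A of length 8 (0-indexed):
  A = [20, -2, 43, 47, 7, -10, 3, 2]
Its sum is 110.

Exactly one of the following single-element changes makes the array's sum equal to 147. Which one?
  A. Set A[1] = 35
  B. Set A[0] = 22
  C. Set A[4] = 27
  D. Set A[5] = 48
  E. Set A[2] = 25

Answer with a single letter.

Option A: A[1] -2->35, delta=37, new_sum=110+(37)=147 <-- matches target
Option B: A[0] 20->22, delta=2, new_sum=110+(2)=112
Option C: A[4] 7->27, delta=20, new_sum=110+(20)=130
Option D: A[5] -10->48, delta=58, new_sum=110+(58)=168
Option E: A[2] 43->25, delta=-18, new_sum=110+(-18)=92

Answer: A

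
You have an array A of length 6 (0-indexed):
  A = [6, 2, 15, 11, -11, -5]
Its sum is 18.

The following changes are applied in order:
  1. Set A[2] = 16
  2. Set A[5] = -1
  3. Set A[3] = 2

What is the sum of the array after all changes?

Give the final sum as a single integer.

Initial sum: 18
Change 1: A[2] 15 -> 16, delta = 1, sum = 19
Change 2: A[5] -5 -> -1, delta = 4, sum = 23
Change 3: A[3] 11 -> 2, delta = -9, sum = 14

Answer: 14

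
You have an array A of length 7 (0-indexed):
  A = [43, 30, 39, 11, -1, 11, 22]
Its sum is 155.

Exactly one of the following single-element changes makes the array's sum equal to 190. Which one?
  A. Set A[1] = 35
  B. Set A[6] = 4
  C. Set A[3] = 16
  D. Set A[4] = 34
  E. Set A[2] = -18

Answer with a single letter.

Answer: D

Derivation:
Option A: A[1] 30->35, delta=5, new_sum=155+(5)=160
Option B: A[6] 22->4, delta=-18, new_sum=155+(-18)=137
Option C: A[3] 11->16, delta=5, new_sum=155+(5)=160
Option D: A[4] -1->34, delta=35, new_sum=155+(35)=190 <-- matches target
Option E: A[2] 39->-18, delta=-57, new_sum=155+(-57)=98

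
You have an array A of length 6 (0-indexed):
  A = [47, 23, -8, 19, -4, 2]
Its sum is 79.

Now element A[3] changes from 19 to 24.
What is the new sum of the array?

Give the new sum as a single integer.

Old value at index 3: 19
New value at index 3: 24
Delta = 24 - 19 = 5
New sum = old_sum + delta = 79 + (5) = 84

Answer: 84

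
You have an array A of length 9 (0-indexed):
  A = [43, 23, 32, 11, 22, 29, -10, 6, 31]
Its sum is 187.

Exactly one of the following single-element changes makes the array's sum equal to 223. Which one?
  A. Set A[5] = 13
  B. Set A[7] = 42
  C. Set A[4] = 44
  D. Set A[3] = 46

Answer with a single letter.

Answer: B

Derivation:
Option A: A[5] 29->13, delta=-16, new_sum=187+(-16)=171
Option B: A[7] 6->42, delta=36, new_sum=187+(36)=223 <-- matches target
Option C: A[4] 22->44, delta=22, new_sum=187+(22)=209
Option D: A[3] 11->46, delta=35, new_sum=187+(35)=222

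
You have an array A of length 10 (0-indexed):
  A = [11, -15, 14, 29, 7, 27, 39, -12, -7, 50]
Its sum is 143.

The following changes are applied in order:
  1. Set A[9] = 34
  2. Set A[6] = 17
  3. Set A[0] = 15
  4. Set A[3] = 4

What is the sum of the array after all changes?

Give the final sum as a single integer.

Answer: 84

Derivation:
Initial sum: 143
Change 1: A[9] 50 -> 34, delta = -16, sum = 127
Change 2: A[6] 39 -> 17, delta = -22, sum = 105
Change 3: A[0] 11 -> 15, delta = 4, sum = 109
Change 4: A[3] 29 -> 4, delta = -25, sum = 84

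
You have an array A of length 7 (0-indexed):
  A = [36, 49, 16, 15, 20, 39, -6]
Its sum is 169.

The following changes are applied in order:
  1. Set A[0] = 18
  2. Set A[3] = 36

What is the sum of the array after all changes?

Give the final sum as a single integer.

Answer: 172

Derivation:
Initial sum: 169
Change 1: A[0] 36 -> 18, delta = -18, sum = 151
Change 2: A[3] 15 -> 36, delta = 21, sum = 172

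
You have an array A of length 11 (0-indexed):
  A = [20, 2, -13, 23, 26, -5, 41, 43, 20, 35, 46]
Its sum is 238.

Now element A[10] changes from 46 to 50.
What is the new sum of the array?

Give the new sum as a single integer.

Answer: 242

Derivation:
Old value at index 10: 46
New value at index 10: 50
Delta = 50 - 46 = 4
New sum = old_sum + delta = 238 + (4) = 242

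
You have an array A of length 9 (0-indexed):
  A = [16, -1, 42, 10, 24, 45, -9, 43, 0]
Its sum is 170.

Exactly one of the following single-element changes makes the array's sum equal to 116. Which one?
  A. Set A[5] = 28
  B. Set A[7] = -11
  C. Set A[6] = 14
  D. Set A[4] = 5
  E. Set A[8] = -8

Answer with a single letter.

Answer: B

Derivation:
Option A: A[5] 45->28, delta=-17, new_sum=170+(-17)=153
Option B: A[7] 43->-11, delta=-54, new_sum=170+(-54)=116 <-- matches target
Option C: A[6] -9->14, delta=23, new_sum=170+(23)=193
Option D: A[4] 24->5, delta=-19, new_sum=170+(-19)=151
Option E: A[8] 0->-8, delta=-8, new_sum=170+(-8)=162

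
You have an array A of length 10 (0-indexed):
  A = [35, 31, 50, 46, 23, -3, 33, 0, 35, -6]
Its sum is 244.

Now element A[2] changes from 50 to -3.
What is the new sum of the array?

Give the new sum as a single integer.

Old value at index 2: 50
New value at index 2: -3
Delta = -3 - 50 = -53
New sum = old_sum + delta = 244 + (-53) = 191

Answer: 191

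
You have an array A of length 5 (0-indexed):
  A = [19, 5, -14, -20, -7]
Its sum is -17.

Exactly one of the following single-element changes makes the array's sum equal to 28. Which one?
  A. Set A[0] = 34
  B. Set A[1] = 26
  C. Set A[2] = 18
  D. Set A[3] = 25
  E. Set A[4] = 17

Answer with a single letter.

Answer: D

Derivation:
Option A: A[0] 19->34, delta=15, new_sum=-17+(15)=-2
Option B: A[1] 5->26, delta=21, new_sum=-17+(21)=4
Option C: A[2] -14->18, delta=32, new_sum=-17+(32)=15
Option D: A[3] -20->25, delta=45, new_sum=-17+(45)=28 <-- matches target
Option E: A[4] -7->17, delta=24, new_sum=-17+(24)=7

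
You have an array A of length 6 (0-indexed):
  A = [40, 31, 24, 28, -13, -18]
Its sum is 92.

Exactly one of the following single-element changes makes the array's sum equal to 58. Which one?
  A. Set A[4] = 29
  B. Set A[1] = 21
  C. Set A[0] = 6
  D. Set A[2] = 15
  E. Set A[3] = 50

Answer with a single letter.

Option A: A[4] -13->29, delta=42, new_sum=92+(42)=134
Option B: A[1] 31->21, delta=-10, new_sum=92+(-10)=82
Option C: A[0] 40->6, delta=-34, new_sum=92+(-34)=58 <-- matches target
Option D: A[2] 24->15, delta=-9, new_sum=92+(-9)=83
Option E: A[3] 28->50, delta=22, new_sum=92+(22)=114

Answer: C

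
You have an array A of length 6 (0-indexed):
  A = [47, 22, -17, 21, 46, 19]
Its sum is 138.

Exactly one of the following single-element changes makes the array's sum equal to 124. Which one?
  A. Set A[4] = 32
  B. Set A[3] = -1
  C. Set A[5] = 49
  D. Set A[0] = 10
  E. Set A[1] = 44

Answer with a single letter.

Option A: A[4] 46->32, delta=-14, new_sum=138+(-14)=124 <-- matches target
Option B: A[3] 21->-1, delta=-22, new_sum=138+(-22)=116
Option C: A[5] 19->49, delta=30, new_sum=138+(30)=168
Option D: A[0] 47->10, delta=-37, new_sum=138+(-37)=101
Option E: A[1] 22->44, delta=22, new_sum=138+(22)=160

Answer: A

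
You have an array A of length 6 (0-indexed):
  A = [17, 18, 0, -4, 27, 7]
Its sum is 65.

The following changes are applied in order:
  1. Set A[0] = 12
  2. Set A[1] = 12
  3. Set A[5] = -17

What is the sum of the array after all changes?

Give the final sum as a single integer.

Initial sum: 65
Change 1: A[0] 17 -> 12, delta = -5, sum = 60
Change 2: A[1] 18 -> 12, delta = -6, sum = 54
Change 3: A[5] 7 -> -17, delta = -24, sum = 30

Answer: 30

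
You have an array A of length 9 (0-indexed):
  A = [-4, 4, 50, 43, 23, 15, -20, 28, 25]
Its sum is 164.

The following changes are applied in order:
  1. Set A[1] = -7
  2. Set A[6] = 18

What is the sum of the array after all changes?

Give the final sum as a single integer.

Initial sum: 164
Change 1: A[1] 4 -> -7, delta = -11, sum = 153
Change 2: A[6] -20 -> 18, delta = 38, sum = 191

Answer: 191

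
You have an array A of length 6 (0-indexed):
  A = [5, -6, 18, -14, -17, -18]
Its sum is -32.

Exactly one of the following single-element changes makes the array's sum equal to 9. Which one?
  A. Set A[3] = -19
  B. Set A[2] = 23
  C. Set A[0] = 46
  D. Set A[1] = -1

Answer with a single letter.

Option A: A[3] -14->-19, delta=-5, new_sum=-32+(-5)=-37
Option B: A[2] 18->23, delta=5, new_sum=-32+(5)=-27
Option C: A[0] 5->46, delta=41, new_sum=-32+(41)=9 <-- matches target
Option D: A[1] -6->-1, delta=5, new_sum=-32+(5)=-27

Answer: C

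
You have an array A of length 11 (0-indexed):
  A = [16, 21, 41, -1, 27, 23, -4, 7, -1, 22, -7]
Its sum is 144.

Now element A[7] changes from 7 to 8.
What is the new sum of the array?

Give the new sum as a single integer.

Old value at index 7: 7
New value at index 7: 8
Delta = 8 - 7 = 1
New sum = old_sum + delta = 144 + (1) = 145

Answer: 145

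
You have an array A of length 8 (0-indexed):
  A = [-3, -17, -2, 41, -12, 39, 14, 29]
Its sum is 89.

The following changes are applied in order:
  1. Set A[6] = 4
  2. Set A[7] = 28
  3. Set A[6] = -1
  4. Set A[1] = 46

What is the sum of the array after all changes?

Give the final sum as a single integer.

Answer: 136

Derivation:
Initial sum: 89
Change 1: A[6] 14 -> 4, delta = -10, sum = 79
Change 2: A[7] 29 -> 28, delta = -1, sum = 78
Change 3: A[6] 4 -> -1, delta = -5, sum = 73
Change 4: A[1] -17 -> 46, delta = 63, sum = 136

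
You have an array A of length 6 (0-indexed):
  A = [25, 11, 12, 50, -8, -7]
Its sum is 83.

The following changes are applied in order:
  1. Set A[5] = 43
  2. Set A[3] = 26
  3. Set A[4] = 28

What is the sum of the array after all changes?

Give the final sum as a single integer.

Initial sum: 83
Change 1: A[5] -7 -> 43, delta = 50, sum = 133
Change 2: A[3] 50 -> 26, delta = -24, sum = 109
Change 3: A[4] -8 -> 28, delta = 36, sum = 145

Answer: 145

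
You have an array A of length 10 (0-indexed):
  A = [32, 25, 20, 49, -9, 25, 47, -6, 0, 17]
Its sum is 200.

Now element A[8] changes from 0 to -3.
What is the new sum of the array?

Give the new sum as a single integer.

Answer: 197

Derivation:
Old value at index 8: 0
New value at index 8: -3
Delta = -3 - 0 = -3
New sum = old_sum + delta = 200 + (-3) = 197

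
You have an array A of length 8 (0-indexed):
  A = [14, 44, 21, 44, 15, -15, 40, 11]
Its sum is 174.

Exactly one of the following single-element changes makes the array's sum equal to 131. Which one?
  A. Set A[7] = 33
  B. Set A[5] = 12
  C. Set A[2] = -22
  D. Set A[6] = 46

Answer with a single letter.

Option A: A[7] 11->33, delta=22, new_sum=174+(22)=196
Option B: A[5] -15->12, delta=27, new_sum=174+(27)=201
Option C: A[2] 21->-22, delta=-43, new_sum=174+(-43)=131 <-- matches target
Option D: A[6] 40->46, delta=6, new_sum=174+(6)=180

Answer: C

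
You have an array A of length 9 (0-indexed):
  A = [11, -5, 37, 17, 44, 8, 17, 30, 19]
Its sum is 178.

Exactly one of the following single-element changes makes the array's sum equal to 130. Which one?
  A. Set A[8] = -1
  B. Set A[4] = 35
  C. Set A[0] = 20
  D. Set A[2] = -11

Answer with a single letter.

Option A: A[8] 19->-1, delta=-20, new_sum=178+(-20)=158
Option B: A[4] 44->35, delta=-9, new_sum=178+(-9)=169
Option C: A[0] 11->20, delta=9, new_sum=178+(9)=187
Option D: A[2] 37->-11, delta=-48, new_sum=178+(-48)=130 <-- matches target

Answer: D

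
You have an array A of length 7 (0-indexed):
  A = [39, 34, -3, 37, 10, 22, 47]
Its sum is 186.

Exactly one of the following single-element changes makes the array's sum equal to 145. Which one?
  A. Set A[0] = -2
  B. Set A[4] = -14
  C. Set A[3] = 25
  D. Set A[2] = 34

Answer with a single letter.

Option A: A[0] 39->-2, delta=-41, new_sum=186+(-41)=145 <-- matches target
Option B: A[4] 10->-14, delta=-24, new_sum=186+(-24)=162
Option C: A[3] 37->25, delta=-12, new_sum=186+(-12)=174
Option D: A[2] -3->34, delta=37, new_sum=186+(37)=223

Answer: A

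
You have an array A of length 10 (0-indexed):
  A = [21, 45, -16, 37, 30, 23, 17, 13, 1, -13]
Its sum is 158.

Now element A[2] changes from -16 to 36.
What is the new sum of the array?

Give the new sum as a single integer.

Answer: 210

Derivation:
Old value at index 2: -16
New value at index 2: 36
Delta = 36 - -16 = 52
New sum = old_sum + delta = 158 + (52) = 210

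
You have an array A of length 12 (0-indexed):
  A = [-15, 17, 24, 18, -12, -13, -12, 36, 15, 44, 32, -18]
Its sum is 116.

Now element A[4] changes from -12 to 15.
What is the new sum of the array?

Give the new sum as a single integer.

Old value at index 4: -12
New value at index 4: 15
Delta = 15 - -12 = 27
New sum = old_sum + delta = 116 + (27) = 143

Answer: 143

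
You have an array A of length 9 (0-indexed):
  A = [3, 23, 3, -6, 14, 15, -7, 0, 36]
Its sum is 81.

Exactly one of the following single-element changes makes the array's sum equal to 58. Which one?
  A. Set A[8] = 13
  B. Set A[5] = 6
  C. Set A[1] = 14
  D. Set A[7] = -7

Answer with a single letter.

Option A: A[8] 36->13, delta=-23, new_sum=81+(-23)=58 <-- matches target
Option B: A[5] 15->6, delta=-9, new_sum=81+(-9)=72
Option C: A[1] 23->14, delta=-9, new_sum=81+(-9)=72
Option D: A[7] 0->-7, delta=-7, new_sum=81+(-7)=74

Answer: A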